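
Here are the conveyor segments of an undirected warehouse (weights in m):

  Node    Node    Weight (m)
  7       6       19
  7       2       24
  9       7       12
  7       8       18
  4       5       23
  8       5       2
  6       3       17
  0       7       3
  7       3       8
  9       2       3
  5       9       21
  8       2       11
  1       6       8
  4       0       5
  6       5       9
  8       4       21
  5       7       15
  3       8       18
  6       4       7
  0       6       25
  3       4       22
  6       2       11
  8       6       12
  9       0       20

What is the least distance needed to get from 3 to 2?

Running Dijkstra from 3:
3: 0
7: 8  (via 3)
0: 11  (via 7)
4: 16  (via 0)
6: 17  (via 3)
8: 18  (via 3)
5: 20  (via 8)
9: 20  (via 7)
2: 23  (via 9)
Shortest route: 3 → 7 → 9 → 2 = 23 m.

23 m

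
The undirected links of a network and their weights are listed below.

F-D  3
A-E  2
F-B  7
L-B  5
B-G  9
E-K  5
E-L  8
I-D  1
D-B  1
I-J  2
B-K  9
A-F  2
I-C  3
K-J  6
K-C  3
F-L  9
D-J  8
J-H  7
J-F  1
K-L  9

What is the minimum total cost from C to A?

Enumerating some paths:
C → I → J → F → A: 3+2+1+2 = 8
C → I → D → F → A: 3+1+3+2 = 9
The minimum is 8 via C → I → J → F → A.

8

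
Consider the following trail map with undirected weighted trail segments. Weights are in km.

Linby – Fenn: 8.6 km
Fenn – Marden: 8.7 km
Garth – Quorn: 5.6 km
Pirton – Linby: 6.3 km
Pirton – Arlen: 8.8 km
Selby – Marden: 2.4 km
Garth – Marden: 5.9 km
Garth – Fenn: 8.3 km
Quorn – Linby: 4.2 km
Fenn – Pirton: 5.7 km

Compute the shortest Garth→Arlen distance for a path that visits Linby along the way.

Best Garth to Linby: Garth → Quorn → Linby costing 9.8
Shortest Linby→Arlen: Linby → Pirton → Arlen = 15.1
Total via Linby: 9.8 + 15.1 = 24.9 km.

24.9 km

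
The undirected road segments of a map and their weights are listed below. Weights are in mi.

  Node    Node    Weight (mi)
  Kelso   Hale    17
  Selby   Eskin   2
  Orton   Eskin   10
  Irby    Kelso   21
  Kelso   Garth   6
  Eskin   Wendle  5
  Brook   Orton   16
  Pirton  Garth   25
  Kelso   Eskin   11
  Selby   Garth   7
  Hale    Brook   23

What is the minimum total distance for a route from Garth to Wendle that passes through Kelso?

Best Garth to Kelso: Garth → Kelso costing 6
Shortest Kelso→Wendle: Kelso → Eskin → Wendle = 16
Total via Kelso: 6 + 16 = 22 mi.

22 mi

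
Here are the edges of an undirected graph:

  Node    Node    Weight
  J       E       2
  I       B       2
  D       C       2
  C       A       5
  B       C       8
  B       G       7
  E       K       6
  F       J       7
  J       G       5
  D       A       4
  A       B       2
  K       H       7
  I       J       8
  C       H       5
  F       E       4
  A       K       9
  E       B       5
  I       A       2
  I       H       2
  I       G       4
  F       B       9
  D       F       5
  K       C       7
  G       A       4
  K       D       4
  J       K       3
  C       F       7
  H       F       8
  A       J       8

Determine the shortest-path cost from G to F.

Running Dijkstra from G:
G: 0
A: 4  (via G)
I: 4  (via G)
J: 5  (via G)
B: 6  (via A)
H: 6  (via I)
E: 7  (via J)
D: 8  (via A)
K: 8  (via J)
C: 9  (via A)
F: 11  (via E)
Shortest route: G–J–E–F = 11.

11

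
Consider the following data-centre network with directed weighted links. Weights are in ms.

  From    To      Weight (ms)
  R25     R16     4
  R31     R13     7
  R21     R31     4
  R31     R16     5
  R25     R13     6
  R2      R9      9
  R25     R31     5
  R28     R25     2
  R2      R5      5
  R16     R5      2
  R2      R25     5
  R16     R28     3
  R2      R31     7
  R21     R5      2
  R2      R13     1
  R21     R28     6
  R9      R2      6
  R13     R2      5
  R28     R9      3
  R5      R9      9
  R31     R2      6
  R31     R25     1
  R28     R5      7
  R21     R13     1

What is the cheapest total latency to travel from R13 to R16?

Shortest distances from R13:
R13: 0
R2: 5  (via R13)
R5: 10  (via R2)
R25: 10  (via R2)
R31: 12  (via R2)
R9: 14  (via R2)
R16: 14  (via R25)
Shortest route: R13–R2–R25–R16 = 14 ms.

14 ms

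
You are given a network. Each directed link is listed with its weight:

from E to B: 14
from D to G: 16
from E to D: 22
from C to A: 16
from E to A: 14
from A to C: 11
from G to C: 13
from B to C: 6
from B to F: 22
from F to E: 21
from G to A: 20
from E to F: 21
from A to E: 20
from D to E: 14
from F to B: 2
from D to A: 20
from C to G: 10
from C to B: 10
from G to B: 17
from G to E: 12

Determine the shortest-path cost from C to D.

Enumerating some paths:
C–G–A–E–D: 10+20+20+22 = 72
C–A–E–D: 16+20+22 = 58
C–G–E–D: 10+12+22 = 44
C–B–F–E–D: 10+22+21+22 = 75
The minimum is 44 via C–G–E–D.

44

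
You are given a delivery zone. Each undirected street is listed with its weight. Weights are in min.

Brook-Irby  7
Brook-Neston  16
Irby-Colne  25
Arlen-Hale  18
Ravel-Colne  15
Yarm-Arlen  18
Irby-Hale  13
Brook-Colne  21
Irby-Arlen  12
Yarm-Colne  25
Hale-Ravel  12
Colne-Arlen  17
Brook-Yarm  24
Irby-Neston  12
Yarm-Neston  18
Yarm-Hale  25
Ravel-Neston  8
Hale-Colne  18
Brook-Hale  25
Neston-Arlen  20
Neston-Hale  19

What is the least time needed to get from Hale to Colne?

18 min

Shortest distances from Hale:
Hale: 0
Ravel: 12  (via Hale)
Irby: 13  (via Hale)
Arlen: 18  (via Hale)
Colne: 18  (via Hale)
Shortest route: Hale–Colne = 18 min.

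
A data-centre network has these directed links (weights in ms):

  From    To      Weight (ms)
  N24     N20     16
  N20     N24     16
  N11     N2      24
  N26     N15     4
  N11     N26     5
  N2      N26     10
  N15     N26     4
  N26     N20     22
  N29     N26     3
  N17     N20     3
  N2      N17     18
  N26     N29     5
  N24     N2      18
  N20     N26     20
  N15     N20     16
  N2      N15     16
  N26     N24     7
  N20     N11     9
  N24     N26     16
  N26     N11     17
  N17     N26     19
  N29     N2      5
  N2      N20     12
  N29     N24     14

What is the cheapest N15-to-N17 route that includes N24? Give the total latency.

47 ms

Best N15 to N24: N15 → N26 → N24 costing 11
Shortest N24→N17: N24 → N2 → N17 = 36
Total via N24: 11 + 36 = 47 ms.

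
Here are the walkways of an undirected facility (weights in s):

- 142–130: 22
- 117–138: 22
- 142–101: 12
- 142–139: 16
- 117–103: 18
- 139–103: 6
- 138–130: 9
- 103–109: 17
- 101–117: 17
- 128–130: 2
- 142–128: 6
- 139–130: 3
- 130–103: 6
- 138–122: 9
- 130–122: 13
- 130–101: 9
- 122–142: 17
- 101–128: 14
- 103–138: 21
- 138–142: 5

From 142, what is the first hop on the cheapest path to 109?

128

Candidate routes:
142 - 138 - 130 - 103 - 109: 5+9+6+17 = 37
142 - 139 - 103 - 109: 16+6+17 = 39
142 - 128 - 130 - 139 - 103 - 109: 6+2+3+6+17 = 34
142 - 128 - 130 - 103 - 109: 6+2+6+17 = 31
The minimum is 31 s via 142 - 128 - 130 - 103 - 109.
So from 142 the first move is to 128.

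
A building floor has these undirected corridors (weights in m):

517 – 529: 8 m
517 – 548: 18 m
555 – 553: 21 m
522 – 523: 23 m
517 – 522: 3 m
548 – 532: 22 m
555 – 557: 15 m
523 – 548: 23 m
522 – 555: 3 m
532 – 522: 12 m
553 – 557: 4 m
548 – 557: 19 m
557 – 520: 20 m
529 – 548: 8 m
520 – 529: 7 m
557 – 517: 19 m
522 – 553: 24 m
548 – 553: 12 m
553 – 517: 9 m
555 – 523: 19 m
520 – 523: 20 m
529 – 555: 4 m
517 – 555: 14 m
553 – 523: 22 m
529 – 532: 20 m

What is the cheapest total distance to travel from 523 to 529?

Shortest distances from 523:
523: 0
555: 19  (via 523)
520: 20  (via 523)
522: 22  (via 555)
553: 22  (via 523)
529: 23  (via 555)
Shortest route: 523 → 555 → 529 = 23 m.

23 m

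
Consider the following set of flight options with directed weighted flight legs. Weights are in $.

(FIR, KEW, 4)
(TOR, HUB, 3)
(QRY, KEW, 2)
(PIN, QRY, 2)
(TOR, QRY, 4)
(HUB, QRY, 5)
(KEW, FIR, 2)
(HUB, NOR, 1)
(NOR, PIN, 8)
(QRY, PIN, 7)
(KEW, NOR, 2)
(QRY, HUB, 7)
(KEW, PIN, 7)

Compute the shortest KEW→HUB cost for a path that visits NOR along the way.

$19

Shortest KEW→NOR: KEW → NOR = 2
Best NOR to HUB: NOR → PIN → QRY → HUB costing 17
Total via NOR: 2 + 17 = $19.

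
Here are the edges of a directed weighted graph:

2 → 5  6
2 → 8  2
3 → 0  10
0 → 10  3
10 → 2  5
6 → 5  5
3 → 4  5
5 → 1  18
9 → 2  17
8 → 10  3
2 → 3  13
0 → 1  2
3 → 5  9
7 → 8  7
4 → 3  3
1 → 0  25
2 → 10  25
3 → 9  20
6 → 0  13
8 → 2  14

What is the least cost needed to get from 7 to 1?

39

Compare a few routes:
7 → 8 → 10 → 2 → 5 → 1: 7+3+5+6+18 = 39
7 → 8 → 10 → 2 → 3 → 0 → 1: 7+3+5+13+10+2 = 40
The minimum is 39 via 7 → 8 → 10 → 2 → 5 → 1.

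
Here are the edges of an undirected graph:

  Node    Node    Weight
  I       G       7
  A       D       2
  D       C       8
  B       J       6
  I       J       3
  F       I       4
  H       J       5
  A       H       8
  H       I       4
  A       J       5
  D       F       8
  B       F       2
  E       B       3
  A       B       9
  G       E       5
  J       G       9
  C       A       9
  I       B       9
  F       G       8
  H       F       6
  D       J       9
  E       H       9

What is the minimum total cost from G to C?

23

Settle nodes by increasing distance from G:
G: 0
E: 5  (via G)
I: 7  (via G)
B: 8  (via E)
F: 8  (via G)
J: 9  (via G)
H: 11  (via I)
A: 14  (via J)
D: 16  (via F)
C: 23  (via A)
Shortest route: G–J–A–C = 23.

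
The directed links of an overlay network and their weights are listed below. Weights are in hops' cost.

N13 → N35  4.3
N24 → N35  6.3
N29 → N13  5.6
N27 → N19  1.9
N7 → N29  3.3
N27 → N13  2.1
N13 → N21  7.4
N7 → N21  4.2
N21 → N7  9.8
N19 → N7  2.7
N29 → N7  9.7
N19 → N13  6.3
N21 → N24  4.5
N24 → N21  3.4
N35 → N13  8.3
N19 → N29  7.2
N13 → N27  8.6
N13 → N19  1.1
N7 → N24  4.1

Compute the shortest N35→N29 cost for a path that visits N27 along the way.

Shortest N35→N27: N35 → N13 → N27 = 16.9
Best N27 to N29: N27 → N19 → N7 → N29 costing 7.9
Total via N27: 16.9 + 7.9 = 24.8 hops' cost.

24.8 hops' cost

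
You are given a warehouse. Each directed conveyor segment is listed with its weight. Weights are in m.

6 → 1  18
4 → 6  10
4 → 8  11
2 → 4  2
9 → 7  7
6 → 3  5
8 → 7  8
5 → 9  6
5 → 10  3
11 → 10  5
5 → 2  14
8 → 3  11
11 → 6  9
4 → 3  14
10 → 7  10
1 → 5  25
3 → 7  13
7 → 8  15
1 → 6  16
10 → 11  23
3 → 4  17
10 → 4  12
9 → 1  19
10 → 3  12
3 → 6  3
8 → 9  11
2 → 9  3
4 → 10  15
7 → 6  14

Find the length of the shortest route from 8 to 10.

43 m

Settle nodes by increasing distance from 8:
8: 0
7: 8  (via 8)
3: 11  (via 8)
9: 11  (via 8)
6: 14  (via 3)
4: 28  (via 3)
1: 30  (via 9)
10: 43  (via 4)
Shortest route: 8–3–4–10 = 43 m.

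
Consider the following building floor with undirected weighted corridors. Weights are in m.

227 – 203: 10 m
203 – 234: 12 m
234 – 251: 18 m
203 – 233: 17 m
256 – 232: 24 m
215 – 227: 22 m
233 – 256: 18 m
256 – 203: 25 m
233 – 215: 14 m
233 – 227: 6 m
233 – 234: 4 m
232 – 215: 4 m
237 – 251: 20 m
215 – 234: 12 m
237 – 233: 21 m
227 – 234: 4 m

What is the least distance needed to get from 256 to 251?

Running Dijkstra from 256:
256: 0
233: 18  (via 256)
234: 22  (via 233)
227: 24  (via 233)
232: 24  (via 256)
203: 25  (via 256)
215: 28  (via 232)
237: 39  (via 233)
251: 40  (via 234)
Shortest route: 256 → 233 → 234 → 251 = 40 m.

40 m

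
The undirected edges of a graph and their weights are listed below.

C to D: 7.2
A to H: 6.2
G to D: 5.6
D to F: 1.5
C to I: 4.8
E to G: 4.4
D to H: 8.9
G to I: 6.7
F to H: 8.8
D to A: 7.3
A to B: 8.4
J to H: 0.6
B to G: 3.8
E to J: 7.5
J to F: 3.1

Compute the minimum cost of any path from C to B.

Running Dijkstra from C:
C: 0
I: 4.8  (via C)
D: 7.2  (via C)
F: 8.7  (via D)
G: 11.5  (via I)
J: 11.8  (via F)
H: 12.4  (via J)
A: 14.5  (via D)
B: 15.3  (via G)
Shortest route: C → I → G → B = 15.3.

15.3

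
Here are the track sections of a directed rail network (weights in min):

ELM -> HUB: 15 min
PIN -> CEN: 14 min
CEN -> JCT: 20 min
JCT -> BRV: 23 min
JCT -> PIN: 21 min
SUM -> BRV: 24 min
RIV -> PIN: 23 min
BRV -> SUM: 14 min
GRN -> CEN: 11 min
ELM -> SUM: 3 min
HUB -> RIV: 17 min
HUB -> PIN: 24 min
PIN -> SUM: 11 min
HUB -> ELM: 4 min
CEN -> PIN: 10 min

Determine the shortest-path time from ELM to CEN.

Candidate routes:
ELM–HUB–RIV–PIN–CEN: 15+17+23+14 = 69
ELM–HUB–PIN–CEN: 15+24+14 = 53
Cheapest is ELM–HUB–PIN–CEN at 53 min.

53 min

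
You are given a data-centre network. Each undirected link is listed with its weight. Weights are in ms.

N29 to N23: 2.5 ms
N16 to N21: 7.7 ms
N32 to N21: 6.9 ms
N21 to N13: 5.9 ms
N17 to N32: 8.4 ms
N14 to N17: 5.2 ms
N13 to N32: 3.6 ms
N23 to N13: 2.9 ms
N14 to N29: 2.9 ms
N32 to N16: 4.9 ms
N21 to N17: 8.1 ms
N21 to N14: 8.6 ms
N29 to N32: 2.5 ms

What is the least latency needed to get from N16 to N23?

Compare a few routes:
N16–N32–N29–N23: 4.9+2.5+2.5 = 9.9
N16–N32–N13–N23: 4.9+3.6+2.9 = 11.4
The minimum is 9.9 ms via N16–N32–N29–N23.

9.9 ms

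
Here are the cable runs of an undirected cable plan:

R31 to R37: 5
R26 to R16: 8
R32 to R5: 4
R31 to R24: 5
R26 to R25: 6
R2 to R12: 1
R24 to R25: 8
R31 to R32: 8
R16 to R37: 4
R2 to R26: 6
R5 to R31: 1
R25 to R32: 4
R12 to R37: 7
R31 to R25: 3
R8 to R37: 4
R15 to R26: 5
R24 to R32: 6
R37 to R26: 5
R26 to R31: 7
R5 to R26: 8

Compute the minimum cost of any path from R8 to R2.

12

Shortest distances from R8:
R8: 0
R37: 4  (via R8)
R16: 8  (via R37)
R31: 9  (via R37)
R26: 9  (via R37)
R5: 10  (via R31)
R12: 11  (via R37)
R2: 12  (via R12)
Shortest route: R8 → R37 → R12 → R2 = 12.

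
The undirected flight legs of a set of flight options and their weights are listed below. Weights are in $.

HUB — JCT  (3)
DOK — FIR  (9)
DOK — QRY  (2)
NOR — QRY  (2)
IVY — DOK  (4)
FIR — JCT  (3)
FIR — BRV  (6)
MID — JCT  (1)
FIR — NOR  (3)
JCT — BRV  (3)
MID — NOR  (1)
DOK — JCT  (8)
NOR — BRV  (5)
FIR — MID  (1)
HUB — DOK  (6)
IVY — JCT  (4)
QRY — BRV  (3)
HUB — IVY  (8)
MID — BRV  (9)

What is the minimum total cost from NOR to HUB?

Running Dijkstra from NOR:
NOR: 0
MID: 1  (via NOR)
JCT: 2  (via MID)
QRY: 2  (via NOR)
FIR: 2  (via MID)
DOK: 4  (via QRY)
BRV: 5  (via NOR)
HUB: 5  (via JCT)
Shortest route: NOR → MID → JCT → HUB = $5.

$5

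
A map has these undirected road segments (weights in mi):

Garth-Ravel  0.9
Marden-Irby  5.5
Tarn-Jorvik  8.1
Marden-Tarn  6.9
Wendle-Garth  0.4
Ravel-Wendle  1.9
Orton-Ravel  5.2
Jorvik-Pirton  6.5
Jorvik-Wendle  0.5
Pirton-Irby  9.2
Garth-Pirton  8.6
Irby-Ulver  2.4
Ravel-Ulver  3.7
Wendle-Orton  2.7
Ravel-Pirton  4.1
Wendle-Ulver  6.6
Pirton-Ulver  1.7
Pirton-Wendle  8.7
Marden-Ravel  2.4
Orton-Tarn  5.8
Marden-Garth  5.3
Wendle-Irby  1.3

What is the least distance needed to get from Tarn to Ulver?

12.2 mi

Settle nodes by increasing distance from Tarn:
Tarn: 0
Orton: 5.8  (via Tarn)
Marden: 6.9  (via Tarn)
Jorvik: 8.1  (via Tarn)
Wendle: 8.5  (via Orton)
Garth: 8.9  (via Wendle)
Ravel: 9.3  (via Marden)
Irby: 9.8  (via Wendle)
Ulver: 12.2  (via Irby)
Shortest route: Tarn → Orton → Wendle → Irby → Ulver = 12.2 mi.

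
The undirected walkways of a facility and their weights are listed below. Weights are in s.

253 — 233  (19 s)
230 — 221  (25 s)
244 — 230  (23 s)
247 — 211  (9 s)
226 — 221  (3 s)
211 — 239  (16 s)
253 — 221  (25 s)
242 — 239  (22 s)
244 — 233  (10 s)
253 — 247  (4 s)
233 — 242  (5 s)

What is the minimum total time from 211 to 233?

32 s

Settle nodes by increasing distance from 211:
211: 0
247: 9  (via 211)
253: 13  (via 247)
239: 16  (via 211)
233: 32  (via 253)
Shortest route: 211 → 247 → 253 → 233 = 32 s.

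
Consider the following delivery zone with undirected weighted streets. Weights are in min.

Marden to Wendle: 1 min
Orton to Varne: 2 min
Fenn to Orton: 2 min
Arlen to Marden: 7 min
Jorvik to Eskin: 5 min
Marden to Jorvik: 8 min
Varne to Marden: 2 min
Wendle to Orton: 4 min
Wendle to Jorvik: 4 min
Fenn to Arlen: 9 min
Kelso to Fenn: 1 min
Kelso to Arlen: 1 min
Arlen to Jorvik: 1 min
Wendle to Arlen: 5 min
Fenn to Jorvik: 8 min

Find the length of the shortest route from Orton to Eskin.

Settle nodes by increasing distance from Orton:
Orton: 0
Varne: 2  (via Orton)
Fenn: 2  (via Orton)
Kelso: 3  (via Fenn)
Marden: 4  (via Varne)
Wendle: 4  (via Orton)
Arlen: 4  (via Kelso)
Jorvik: 5  (via Arlen)
Eskin: 10  (via Jorvik)
Shortest route: Orton → Fenn → Kelso → Arlen → Jorvik → Eskin = 10 min.

10 min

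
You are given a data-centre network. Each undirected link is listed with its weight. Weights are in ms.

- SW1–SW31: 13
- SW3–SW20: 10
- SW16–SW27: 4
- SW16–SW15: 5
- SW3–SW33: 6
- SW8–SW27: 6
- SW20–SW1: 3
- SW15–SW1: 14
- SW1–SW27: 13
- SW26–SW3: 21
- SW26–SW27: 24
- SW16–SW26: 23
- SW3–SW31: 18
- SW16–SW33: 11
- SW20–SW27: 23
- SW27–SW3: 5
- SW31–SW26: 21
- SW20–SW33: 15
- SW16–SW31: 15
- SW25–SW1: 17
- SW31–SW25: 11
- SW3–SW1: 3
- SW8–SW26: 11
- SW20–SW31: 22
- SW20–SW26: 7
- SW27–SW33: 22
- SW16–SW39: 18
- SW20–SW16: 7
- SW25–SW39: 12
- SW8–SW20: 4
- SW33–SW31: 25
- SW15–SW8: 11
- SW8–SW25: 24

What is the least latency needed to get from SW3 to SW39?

Enumerating some paths:
SW3 - SW1 - SW20 - SW16 - SW39: 3+3+7+18 = 31
SW3 - SW27 - SW16 - SW39: 5+4+18 = 27
SW3 - SW1 - SW25 - SW39: 3+17+12 = 32
SW3 - SW20 - SW16 - SW39: 10+7+18 = 35
Cheapest is SW3 - SW27 - SW16 - SW39 at 27 ms.

27 ms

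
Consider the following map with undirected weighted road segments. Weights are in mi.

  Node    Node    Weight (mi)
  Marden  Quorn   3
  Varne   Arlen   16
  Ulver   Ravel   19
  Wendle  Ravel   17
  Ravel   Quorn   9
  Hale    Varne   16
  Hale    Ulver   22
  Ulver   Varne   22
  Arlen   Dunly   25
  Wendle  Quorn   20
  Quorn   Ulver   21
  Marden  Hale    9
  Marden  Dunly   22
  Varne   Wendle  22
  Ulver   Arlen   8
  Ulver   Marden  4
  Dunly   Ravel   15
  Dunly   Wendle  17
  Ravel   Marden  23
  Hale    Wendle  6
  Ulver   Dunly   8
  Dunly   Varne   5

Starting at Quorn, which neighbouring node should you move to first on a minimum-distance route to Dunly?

Marden

Compare a few routes:
Quorn - Marden - Dunly: 3+22 = 25
Quorn - Ravel - Dunly: 9+15 = 24
Quorn - Marden - Ulver - Dunly: 3+4+8 = 15
Cheapest is Quorn - Marden - Ulver - Dunly at 15 mi.
So from Quorn the first move is to Marden.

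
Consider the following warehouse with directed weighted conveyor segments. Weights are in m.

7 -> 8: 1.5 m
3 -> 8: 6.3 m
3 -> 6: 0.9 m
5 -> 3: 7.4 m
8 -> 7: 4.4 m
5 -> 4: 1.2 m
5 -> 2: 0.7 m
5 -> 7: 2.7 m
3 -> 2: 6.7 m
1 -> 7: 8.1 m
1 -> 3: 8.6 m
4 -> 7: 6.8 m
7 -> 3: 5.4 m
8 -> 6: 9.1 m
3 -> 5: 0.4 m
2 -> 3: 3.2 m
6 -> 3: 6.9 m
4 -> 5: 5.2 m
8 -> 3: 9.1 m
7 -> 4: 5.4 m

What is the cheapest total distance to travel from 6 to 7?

Compare a few routes:
6–3–5–4–7: 6.9+0.4+1.2+6.8 = 15.3
6–3–5–7: 6.9+0.4+2.7 = 10
The minimum is 10 m via 6–3–5–7.

10 m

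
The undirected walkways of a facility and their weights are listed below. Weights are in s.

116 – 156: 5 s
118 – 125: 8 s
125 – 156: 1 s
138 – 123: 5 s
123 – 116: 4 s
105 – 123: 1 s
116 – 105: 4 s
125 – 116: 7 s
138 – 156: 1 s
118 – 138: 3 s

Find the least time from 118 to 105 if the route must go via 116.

Best 118 to 116: 118–138–156–116 costing 9
Shortest 116→105: 116–105 = 4
Total via 116: 9 + 4 = 13 s.

13 s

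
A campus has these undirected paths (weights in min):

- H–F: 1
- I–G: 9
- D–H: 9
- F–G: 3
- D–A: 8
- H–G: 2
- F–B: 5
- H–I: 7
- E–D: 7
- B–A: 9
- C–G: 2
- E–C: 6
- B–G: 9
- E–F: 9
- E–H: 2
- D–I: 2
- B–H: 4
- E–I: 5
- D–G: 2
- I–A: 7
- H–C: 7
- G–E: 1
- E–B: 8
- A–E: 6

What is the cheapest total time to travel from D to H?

Enumerating some paths:
D–G–F–H: 2+3+1 = 6
D–G–H: 2+2 = 4
D–G–E–H: 2+1+2 = 5
Cheapest is D–G–H at 4 min.

4 min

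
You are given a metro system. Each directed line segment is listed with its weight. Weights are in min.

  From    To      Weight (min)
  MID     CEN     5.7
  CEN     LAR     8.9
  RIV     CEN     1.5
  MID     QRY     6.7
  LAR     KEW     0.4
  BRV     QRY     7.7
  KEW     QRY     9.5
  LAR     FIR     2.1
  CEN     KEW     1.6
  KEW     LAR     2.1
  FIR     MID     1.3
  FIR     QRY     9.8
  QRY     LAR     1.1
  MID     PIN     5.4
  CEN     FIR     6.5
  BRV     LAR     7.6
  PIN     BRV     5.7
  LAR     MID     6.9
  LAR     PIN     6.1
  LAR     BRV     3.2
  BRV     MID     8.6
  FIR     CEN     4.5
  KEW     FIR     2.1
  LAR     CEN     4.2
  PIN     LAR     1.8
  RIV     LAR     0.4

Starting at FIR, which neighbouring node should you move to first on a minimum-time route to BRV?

CEN

Compare a few routes:
FIR–CEN–KEW–LAR–BRV: 4.5+1.6+2.1+3.2 = 11.4
FIR–MID–PIN–LAR–BRV: 1.3+5.4+1.8+3.2 = 11.7
FIR–MID–QRY–LAR–BRV: 1.3+6.7+1.1+3.2 = 12.3
FIR–MID–PIN–BRV: 1.3+5.4+5.7 = 12.4
Cheapest is FIR–CEN–KEW–LAR–BRV at 11.4 min.
So from FIR the first move is to CEN.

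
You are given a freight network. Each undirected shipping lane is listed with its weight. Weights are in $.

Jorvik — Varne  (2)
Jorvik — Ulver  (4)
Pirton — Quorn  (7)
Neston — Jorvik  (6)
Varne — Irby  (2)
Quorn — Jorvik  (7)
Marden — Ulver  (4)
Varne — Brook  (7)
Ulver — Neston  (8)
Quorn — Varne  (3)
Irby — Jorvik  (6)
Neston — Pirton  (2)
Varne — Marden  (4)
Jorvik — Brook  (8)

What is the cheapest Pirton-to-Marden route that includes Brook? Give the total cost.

$27

Best Pirton to Brook: Pirton–Neston–Jorvik–Brook costing 16
Best Brook to Marden: Brook–Varne–Marden costing 11
Total via Brook: 16 + 11 = $27.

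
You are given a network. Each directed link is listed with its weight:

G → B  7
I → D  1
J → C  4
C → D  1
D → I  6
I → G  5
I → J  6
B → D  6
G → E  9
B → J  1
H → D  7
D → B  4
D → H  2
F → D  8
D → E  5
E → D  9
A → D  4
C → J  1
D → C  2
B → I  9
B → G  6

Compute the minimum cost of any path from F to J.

11

Compare a few routes:
F–D–C–J: 8+2+1 = 11
F–D–B–J: 8+4+1 = 13
Cheapest is F–D–C–J at 11.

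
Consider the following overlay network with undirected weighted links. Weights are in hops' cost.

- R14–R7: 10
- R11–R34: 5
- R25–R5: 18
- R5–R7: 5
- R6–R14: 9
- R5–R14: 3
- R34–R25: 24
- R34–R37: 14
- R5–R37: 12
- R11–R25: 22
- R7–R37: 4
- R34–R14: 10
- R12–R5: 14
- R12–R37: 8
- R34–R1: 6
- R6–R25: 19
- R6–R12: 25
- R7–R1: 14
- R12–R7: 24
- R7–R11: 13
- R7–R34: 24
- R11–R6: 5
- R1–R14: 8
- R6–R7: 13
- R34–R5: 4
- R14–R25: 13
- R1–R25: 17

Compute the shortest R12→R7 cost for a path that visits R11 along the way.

36 hops' cost

Best R12 to R11: R12–R5–R34–R11 costing 23
Best R11 to R7: R11–R7 costing 13
Total via R11: 23 + 13 = 36 hops' cost.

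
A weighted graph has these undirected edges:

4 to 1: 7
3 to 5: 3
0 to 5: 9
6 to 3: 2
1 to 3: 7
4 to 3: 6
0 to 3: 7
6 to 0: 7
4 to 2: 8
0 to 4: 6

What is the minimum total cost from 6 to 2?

16

Shortest distances from 6:
6: 0
3: 2  (via 6)
5: 5  (via 3)
0: 7  (via 6)
4: 8  (via 3)
1: 9  (via 3)
2: 16  (via 4)
Shortest route: 6–3–4–2 = 16.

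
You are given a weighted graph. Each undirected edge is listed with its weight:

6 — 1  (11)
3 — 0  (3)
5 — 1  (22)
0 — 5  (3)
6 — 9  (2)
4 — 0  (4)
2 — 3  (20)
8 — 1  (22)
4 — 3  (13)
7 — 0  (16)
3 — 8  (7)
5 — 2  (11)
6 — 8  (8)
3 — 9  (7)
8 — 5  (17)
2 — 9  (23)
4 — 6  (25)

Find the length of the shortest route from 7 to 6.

Settle nodes by increasing distance from 7:
7: 0
0: 16  (via 7)
3: 19  (via 0)
5: 19  (via 0)
4: 20  (via 0)
8: 26  (via 3)
9: 26  (via 3)
6: 28  (via 9)
Shortest route: 7–0–3–9–6 = 28.

28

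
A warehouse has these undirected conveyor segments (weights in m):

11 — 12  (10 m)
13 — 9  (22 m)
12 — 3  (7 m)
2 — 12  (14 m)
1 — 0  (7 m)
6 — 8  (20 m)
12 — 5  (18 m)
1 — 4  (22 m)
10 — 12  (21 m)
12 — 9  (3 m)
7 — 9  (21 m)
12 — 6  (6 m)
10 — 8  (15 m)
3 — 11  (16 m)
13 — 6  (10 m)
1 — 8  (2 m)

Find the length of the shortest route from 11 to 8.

36 m

Running Dijkstra from 11:
11: 0
12: 10  (via 11)
9: 13  (via 12)
3: 16  (via 11)
6: 16  (via 12)
2: 24  (via 12)
13: 26  (via 6)
5: 28  (via 12)
10: 31  (via 12)
7: 34  (via 9)
8: 36  (via 6)
Shortest route: 11 → 12 → 6 → 8 = 36 m.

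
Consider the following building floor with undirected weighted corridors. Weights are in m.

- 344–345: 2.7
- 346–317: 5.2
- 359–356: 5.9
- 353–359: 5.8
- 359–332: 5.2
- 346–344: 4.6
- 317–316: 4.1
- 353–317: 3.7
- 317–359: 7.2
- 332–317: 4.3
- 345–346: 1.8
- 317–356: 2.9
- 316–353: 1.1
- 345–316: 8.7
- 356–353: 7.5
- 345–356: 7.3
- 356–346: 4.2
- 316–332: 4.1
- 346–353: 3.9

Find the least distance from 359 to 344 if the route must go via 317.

16.9 m

Shortest 359→317: 359 → 317 = 7.2
Best 317 to 344: 317 → 346 → 345 → 344 costing 9.7
Total via 317: 7.2 + 9.7 = 16.9 m.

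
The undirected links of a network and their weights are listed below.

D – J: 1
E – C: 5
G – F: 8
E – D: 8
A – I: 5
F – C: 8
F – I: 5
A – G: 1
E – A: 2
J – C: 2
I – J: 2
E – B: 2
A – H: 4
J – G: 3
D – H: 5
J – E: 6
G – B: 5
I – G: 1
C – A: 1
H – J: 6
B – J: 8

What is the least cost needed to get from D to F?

8

Settle nodes by increasing distance from D:
D: 0
J: 1  (via D)
C: 3  (via J)
I: 3  (via J)
A: 4  (via C)
G: 4  (via J)
H: 5  (via D)
E: 6  (via A)
B: 8  (via E)
F: 8  (via I)
Shortest route: D–J–I–F = 8.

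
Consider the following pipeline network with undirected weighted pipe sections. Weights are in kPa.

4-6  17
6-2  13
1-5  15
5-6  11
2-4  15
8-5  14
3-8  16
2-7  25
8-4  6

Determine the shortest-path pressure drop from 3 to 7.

62 kPa

Enumerating some paths:
3–8–4–2–7: 16+6+15+25 = 62
3–8–4–6–2–7: 16+6+17+13+25 = 77
Cheapest is 3–8–4–2–7 at 62 kPa.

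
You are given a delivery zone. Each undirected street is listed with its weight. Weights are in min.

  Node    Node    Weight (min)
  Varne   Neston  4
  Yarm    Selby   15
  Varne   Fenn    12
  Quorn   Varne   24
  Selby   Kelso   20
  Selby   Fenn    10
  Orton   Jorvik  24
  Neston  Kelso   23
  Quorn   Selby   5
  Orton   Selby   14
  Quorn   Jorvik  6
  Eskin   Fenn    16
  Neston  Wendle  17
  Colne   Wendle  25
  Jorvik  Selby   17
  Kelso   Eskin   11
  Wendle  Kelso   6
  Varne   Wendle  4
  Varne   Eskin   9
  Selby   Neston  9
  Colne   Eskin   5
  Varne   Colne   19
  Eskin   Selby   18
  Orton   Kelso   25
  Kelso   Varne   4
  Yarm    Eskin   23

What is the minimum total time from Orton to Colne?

37 min

Candidate routes:
Orton → Selby → Eskin → Colne: 14+18+5 = 37
Orton → Kelso → Eskin → Colne: 25+11+5 = 41
Cheapest is Orton → Selby → Eskin → Colne at 37 min.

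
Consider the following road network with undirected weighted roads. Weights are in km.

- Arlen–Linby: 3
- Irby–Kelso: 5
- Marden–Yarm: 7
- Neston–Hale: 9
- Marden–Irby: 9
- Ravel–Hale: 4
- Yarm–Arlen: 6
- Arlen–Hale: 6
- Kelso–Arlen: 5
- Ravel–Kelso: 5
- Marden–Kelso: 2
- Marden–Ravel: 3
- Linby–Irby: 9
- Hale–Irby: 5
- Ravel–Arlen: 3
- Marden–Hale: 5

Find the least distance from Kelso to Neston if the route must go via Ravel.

18 km

Shortest Kelso→Ravel: Kelso → Ravel = 5
Best Ravel to Neston: Ravel → Hale → Neston costing 13
Total via Ravel: 5 + 13 = 18 km.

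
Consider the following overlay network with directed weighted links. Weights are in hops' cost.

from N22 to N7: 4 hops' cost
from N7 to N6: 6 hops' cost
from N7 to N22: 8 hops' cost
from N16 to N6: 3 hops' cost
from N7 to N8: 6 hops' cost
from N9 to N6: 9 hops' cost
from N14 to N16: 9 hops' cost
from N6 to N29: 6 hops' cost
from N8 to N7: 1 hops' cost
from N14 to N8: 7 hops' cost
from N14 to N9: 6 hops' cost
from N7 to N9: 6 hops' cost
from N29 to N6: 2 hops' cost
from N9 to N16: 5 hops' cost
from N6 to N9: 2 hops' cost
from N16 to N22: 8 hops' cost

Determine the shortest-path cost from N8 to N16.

Enumerating some paths:
N8–N7–N9–N16: 1+6+5 = 12
N8–N7–N6–N9–N16: 1+6+2+5 = 14
Cheapest is N8–N7–N9–N16 at 12 hops' cost.

12 hops' cost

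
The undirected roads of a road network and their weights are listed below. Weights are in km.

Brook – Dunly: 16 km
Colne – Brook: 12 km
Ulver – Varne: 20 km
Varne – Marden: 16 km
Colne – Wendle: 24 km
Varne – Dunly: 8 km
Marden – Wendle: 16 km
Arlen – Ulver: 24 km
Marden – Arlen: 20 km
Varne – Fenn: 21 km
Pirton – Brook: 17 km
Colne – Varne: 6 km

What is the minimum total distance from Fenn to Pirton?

56 km

Shortest distances from Fenn:
Fenn: 0
Varne: 21  (via Fenn)
Colne: 27  (via Varne)
Dunly: 29  (via Varne)
Marden: 37  (via Varne)
Brook: 39  (via Colne)
Ulver: 41  (via Varne)
Wendle: 51  (via Colne)
Pirton: 56  (via Brook)
Shortest route: Fenn–Varne–Colne–Brook–Pirton = 56 km.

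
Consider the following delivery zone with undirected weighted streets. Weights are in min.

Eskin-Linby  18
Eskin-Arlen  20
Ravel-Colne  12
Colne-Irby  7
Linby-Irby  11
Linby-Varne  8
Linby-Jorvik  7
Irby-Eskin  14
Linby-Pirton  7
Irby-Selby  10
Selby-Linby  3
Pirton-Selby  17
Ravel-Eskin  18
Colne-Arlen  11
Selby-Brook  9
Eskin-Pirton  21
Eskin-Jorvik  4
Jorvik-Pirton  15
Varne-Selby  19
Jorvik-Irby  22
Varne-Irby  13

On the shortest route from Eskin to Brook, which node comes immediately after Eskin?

Enumerating some paths:
Eskin–Linby–Selby–Brook: 18+3+9 = 30
Eskin–Jorvik–Linby–Selby–Brook: 4+7+3+9 = 23
Cheapest is Eskin–Jorvik–Linby–Selby–Brook at 23 min.
So from Eskin the first move is to Jorvik.

Jorvik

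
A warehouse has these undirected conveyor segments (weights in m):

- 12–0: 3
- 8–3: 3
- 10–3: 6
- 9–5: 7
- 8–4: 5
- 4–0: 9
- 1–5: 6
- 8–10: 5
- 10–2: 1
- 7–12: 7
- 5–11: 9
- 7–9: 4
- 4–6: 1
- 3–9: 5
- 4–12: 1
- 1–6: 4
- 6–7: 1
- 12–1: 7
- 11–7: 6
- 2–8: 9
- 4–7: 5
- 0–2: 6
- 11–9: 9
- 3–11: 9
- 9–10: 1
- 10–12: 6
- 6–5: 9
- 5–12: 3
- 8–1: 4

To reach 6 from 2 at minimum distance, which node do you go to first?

10

Compare a few routes:
2 - 10 - 9 - 7 - 6: 1+1+4+1 = 7
2 - 10 - 12 - 4 - 6: 1+6+1+1 = 9
The minimum is 7 m via 2 - 10 - 9 - 7 - 6.
So from 2 the first move is to 10.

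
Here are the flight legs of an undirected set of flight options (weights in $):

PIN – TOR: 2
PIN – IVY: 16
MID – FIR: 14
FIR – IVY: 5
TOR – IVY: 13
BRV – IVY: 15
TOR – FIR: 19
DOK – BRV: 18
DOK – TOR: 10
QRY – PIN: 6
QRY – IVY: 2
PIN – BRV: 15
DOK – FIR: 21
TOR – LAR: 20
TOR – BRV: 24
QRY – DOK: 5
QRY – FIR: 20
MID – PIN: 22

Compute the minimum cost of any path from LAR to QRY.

$28

Compare a few routes:
LAR - TOR - PIN - QRY: 20+2+6 = 28
LAR - TOR - IVY - QRY: 20+13+2 = 35
LAR - TOR - PIN - IVY - QRY: 20+2+16+2 = 40
LAR - TOR - DOK - QRY: 20+10+5 = 35
Cheapest is LAR - TOR - PIN - QRY at $28.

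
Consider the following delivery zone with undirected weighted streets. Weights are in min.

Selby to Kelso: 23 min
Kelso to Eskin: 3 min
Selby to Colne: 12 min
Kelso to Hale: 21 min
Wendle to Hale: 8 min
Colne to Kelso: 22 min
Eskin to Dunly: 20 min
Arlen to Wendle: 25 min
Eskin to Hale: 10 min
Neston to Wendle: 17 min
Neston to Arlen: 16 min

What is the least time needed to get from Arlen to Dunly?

63 min

Compare a few routes:
Arlen–Wendle–Hale–Eskin–Dunly: 25+8+10+20 = 63
Arlen–Neston–Wendle–Hale–Eskin–Dunly: 16+17+8+10+20 = 71
Cheapest is Arlen–Wendle–Hale–Eskin–Dunly at 63 min.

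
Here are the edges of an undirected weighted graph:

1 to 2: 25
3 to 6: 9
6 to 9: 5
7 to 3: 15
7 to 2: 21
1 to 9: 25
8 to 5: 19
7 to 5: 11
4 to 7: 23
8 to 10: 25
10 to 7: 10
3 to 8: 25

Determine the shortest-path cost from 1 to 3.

39

Shortest distances from 1:
1: 0
2: 25  (via 1)
9: 25  (via 1)
6: 30  (via 9)
3: 39  (via 6)
Shortest route: 1–9–6–3 = 39.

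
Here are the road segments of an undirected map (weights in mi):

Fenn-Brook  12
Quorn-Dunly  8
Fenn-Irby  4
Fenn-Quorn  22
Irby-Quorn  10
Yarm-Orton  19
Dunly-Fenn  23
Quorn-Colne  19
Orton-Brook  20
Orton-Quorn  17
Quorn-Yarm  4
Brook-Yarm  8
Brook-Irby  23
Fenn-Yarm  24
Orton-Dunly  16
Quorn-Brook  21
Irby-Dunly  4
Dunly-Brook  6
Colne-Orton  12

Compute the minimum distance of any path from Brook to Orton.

20 mi

Settle nodes by increasing distance from Brook:
Brook: 0
Dunly: 6  (via Brook)
Yarm: 8  (via Brook)
Irby: 10  (via Dunly)
Fenn: 12  (via Brook)
Quorn: 12  (via Yarm)
Orton: 20  (via Brook)
Shortest route: Brook → Orton = 20 mi.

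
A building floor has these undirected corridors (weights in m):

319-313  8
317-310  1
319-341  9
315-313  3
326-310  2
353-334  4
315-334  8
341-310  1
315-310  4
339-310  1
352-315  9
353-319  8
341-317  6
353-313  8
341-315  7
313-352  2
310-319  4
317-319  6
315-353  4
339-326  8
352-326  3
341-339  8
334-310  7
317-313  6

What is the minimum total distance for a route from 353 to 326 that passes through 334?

13 m

Shortest 353→334: 353–334 = 4
Shortest 334→326: 334–310–326 = 9
Total via 334: 4 + 9 = 13 m.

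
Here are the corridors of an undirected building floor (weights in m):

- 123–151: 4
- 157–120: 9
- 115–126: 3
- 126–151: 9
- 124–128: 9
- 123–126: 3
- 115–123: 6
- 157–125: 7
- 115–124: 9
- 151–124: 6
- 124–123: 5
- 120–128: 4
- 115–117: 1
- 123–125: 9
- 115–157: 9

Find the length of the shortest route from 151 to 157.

Running Dijkstra from 151:
151: 0
123: 4  (via 151)
124: 6  (via 151)
126: 7  (via 123)
115: 10  (via 123)
117: 11  (via 115)
125: 13  (via 123)
128: 15  (via 124)
157: 19  (via 115)
Shortest route: 151–123–115–157 = 19 m.

19 m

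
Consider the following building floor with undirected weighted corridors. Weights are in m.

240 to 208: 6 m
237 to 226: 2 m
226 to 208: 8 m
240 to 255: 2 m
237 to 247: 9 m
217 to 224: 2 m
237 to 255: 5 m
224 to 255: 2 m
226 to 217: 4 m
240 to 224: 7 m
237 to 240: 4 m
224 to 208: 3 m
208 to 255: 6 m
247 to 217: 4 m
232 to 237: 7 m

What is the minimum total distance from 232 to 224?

Settle nodes by increasing distance from 232:
232: 0
237: 7  (via 232)
226: 9  (via 237)
240: 11  (via 237)
255: 12  (via 237)
217: 13  (via 226)
224: 14  (via 255)
Shortest route: 232 → 237 → 255 → 224 = 14 m.

14 m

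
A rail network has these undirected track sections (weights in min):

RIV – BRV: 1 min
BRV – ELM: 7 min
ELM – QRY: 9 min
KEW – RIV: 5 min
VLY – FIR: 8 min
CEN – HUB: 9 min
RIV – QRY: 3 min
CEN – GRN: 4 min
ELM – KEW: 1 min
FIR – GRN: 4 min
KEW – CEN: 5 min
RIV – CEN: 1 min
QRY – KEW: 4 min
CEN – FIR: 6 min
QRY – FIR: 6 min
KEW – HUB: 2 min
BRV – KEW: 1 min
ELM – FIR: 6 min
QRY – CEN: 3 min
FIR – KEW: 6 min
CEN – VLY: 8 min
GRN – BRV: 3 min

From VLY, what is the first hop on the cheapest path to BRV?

CEN

Candidate routes:
VLY → CEN → KEW → BRV: 8+5+1 = 14
VLY → CEN → RIV → BRV: 8+1+1 = 10
Cheapest is VLY → CEN → RIV → BRV at 10 min.
So from VLY the first move is to CEN.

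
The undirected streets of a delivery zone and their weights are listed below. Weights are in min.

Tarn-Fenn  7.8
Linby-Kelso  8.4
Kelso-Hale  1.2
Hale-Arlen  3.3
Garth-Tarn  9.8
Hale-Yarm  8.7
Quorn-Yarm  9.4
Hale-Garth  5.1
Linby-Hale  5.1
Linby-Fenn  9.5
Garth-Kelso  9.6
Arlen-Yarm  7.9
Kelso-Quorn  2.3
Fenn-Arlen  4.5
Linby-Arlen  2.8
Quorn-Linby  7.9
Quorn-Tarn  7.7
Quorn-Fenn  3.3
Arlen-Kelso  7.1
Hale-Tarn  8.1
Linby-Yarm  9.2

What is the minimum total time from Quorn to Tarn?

Shortest distances from Quorn:
Quorn: 0
Kelso: 2.3  (via Quorn)
Fenn: 3.3  (via Quorn)
Hale: 3.5  (via Kelso)
Arlen: 6.8  (via Hale)
Tarn: 7.7  (via Quorn)
Shortest route: Quorn → Tarn = 7.7 min.

7.7 min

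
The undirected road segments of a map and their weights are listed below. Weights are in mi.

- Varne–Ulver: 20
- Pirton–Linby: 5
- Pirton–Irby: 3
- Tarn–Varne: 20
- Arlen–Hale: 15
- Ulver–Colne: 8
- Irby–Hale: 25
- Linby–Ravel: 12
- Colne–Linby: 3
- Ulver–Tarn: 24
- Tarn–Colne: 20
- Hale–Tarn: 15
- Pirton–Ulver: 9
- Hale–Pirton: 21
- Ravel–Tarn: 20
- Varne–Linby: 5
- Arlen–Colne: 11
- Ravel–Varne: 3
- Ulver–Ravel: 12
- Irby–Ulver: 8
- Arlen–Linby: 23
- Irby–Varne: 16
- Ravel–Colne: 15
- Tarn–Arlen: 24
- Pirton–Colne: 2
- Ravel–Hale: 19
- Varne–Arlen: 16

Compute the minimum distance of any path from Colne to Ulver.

Candidate routes:
Colne → Pirton → Ulver: 2+9 = 11
Colne → Ulver: 8 = 8
Colne → Pirton → Irby → Ulver: 2+3+8 = 13
The minimum is 8 mi via Colne → Ulver.

8 mi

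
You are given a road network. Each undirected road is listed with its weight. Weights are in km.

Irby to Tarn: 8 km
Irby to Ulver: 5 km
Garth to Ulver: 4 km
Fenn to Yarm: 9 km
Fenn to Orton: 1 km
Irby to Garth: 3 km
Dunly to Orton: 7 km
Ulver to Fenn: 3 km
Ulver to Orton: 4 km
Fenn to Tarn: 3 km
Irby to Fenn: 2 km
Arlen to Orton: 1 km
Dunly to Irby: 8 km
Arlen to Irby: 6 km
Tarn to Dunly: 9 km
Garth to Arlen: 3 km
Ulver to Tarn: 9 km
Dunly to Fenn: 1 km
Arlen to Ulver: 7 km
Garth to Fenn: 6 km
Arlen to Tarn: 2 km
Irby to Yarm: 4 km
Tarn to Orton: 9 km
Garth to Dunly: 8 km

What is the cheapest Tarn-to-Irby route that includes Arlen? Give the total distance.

6 km

Best Tarn to Arlen: Tarn–Arlen costing 2
Shortest Arlen→Irby: Arlen–Orton–Fenn–Irby = 4
Total via Arlen: 2 + 4 = 6 km.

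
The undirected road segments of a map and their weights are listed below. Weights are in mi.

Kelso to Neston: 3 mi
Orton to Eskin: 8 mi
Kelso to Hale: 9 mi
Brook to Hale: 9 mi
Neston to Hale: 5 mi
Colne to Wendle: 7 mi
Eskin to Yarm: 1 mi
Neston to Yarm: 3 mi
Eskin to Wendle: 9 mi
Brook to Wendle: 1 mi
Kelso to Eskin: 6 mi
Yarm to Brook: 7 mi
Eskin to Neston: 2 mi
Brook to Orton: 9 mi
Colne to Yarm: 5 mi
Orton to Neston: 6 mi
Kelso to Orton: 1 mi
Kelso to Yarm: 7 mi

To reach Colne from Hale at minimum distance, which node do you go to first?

Neston

Enumerating some paths:
Hale - Brook - Wendle - Colne: 9+1+7 = 17
Hale - Neston - Yarm - Colne: 5+3+5 = 13
The minimum is 13 mi via Hale - Neston - Yarm - Colne.
So from Hale the first move is to Neston.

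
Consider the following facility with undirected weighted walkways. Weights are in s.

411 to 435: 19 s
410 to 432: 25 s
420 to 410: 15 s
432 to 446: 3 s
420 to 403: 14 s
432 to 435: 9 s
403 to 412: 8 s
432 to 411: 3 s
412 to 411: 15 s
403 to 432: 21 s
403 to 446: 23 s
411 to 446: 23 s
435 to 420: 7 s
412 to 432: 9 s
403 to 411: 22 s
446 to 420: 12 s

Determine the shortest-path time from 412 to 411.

Compare a few routes:
412 - 411: 15 = 15
412 - 432 - 411: 9+3 = 12
The minimum is 12 s via 412 - 432 - 411.

12 s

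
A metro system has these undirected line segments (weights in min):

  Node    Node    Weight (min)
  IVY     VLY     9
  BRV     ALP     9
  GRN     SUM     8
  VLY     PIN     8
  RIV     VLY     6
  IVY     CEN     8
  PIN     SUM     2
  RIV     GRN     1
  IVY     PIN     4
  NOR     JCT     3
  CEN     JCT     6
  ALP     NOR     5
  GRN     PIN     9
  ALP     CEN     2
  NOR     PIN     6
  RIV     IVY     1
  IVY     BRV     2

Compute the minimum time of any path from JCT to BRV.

Shortest distances from JCT:
JCT: 0
NOR: 3  (via JCT)
CEN: 6  (via JCT)
ALP: 8  (via NOR)
PIN: 9  (via NOR)
SUM: 11  (via PIN)
IVY: 13  (via PIN)
RIV: 14  (via IVY)
BRV: 15  (via IVY)
Shortest route: JCT → NOR → PIN → IVY → BRV = 15 min.

15 min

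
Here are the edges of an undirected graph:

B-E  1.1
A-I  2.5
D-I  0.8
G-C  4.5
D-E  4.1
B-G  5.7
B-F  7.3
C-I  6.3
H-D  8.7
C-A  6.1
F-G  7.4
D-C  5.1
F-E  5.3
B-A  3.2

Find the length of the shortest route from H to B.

13.9

Compare a few routes:
H - D - I - A - B: 8.7+0.8+2.5+3.2 = 15.2
H - D - E - B: 8.7+4.1+1.1 = 13.9
H - D - C - A - B: 8.7+5.1+6.1+3.2 = 23.1
The minimum is 13.9 via H - D - E - B.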